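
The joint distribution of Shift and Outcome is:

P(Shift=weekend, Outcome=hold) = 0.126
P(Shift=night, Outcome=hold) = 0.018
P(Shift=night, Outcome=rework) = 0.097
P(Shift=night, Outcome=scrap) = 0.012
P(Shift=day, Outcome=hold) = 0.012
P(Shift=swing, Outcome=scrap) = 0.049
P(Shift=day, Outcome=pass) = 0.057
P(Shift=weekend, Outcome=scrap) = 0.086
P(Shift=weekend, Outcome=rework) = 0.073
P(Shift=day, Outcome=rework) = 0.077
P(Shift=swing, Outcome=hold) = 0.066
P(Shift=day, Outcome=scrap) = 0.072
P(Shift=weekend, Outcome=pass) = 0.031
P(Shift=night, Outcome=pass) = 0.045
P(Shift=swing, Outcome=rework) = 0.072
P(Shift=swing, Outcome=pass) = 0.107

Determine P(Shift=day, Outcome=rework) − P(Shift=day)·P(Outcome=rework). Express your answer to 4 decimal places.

P(Shift=day) = 0.057 + 0.077 + 0.072 + 0.012 = 0.218.
P(Outcome=rework) = 0.077 + 0.072 + 0.097 + 0.073 = 0.319.
P(Shift=day, Outcome=rework) − P(Shift=day)P(Outcome=rework) = 0.077 − 0.218×0.319 = 0.0075.

0.0075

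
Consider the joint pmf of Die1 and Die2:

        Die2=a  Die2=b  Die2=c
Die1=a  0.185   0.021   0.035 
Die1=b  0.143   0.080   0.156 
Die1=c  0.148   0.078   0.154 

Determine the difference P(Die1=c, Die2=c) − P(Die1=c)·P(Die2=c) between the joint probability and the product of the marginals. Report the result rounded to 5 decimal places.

P(Die1=c) = 0.148 + 0.078 + 0.154 = 0.380.
P(Die2=c) = 0.035 + 0.156 + 0.154 = 0.345.
P(Die1=c, Die2=c) − P(Die1=c)P(Die2=c) = 0.154 − 0.380×0.345 = 0.02290.

0.02290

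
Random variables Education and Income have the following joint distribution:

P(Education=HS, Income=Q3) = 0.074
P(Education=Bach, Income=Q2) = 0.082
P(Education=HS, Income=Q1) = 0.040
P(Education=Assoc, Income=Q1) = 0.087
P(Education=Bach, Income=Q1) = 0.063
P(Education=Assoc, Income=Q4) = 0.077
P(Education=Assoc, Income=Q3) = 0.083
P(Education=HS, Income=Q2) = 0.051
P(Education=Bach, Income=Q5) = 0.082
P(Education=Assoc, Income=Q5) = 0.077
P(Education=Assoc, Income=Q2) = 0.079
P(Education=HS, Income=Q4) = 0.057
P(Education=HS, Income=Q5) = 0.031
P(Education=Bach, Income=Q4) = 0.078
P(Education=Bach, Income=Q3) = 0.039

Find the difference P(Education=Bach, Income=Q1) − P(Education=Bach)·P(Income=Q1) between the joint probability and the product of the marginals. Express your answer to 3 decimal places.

-0.002

P(Education=Bach) = 0.063 + 0.082 + 0.039 + 0.078 + 0.082 = 0.344.
P(Income=Q1) = 0.040 + 0.087 + 0.063 = 0.190.
P(Education=Bach, Income=Q1) − P(Education=Bach)P(Income=Q1) = 0.063 − 0.344×0.190 = -0.002.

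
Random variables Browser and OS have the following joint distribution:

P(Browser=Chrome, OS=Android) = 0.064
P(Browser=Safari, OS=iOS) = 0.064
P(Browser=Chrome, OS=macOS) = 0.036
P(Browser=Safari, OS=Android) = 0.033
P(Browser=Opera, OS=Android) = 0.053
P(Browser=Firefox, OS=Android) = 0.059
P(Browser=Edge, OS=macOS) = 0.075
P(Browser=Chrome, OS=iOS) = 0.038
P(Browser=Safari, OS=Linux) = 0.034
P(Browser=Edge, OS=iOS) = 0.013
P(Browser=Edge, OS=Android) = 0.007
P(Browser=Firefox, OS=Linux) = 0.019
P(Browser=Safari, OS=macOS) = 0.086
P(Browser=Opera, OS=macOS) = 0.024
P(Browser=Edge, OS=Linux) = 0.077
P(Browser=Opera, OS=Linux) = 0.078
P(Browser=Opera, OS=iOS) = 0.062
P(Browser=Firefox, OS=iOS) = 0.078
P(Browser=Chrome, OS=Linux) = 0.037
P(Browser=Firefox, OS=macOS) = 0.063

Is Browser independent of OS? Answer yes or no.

P(Browser=Opera) = 0.217 and P(OS=macOS) = 0.284, so their product is 0.06163, but P(Browser=Opera, OS=macOS) = 0.024. Since these differ, Browser and OS are not independent.

no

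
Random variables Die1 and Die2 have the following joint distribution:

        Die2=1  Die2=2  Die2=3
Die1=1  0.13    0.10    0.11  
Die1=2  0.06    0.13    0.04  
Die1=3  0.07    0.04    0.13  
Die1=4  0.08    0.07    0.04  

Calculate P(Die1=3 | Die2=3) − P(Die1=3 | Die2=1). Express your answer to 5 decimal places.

P(Die2=3) = 0.11 + 0.04 + 0.13 + 0.04 = 0.32; P(Die1=3 | Die2=3) = 0.13/0.32 = 0.406250.
P(Die2=1) = 0.13 + 0.06 + 0.07 + 0.08 = 0.34; P(Die1=3 | Die2=1) = 0.07/0.34 = 0.205882.
Difference = 0.20037.

0.20037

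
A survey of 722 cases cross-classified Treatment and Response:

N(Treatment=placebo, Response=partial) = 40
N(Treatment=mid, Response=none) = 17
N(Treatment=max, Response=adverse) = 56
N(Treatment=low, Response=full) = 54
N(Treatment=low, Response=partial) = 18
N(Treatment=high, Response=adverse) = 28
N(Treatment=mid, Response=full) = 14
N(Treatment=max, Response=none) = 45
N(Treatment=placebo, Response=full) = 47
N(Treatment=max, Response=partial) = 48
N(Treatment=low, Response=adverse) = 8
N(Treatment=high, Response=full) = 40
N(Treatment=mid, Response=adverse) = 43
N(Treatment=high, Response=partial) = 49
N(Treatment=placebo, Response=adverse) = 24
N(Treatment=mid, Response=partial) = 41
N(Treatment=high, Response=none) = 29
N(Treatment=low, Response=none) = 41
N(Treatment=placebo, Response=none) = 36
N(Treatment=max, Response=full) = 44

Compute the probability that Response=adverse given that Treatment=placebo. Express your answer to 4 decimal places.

Total with Treatment=placebo: 36 + 40 + 47 + 24 = 147.
P(Response=adverse | Treatment=placebo) = 24/147 = 0.1633.

0.1633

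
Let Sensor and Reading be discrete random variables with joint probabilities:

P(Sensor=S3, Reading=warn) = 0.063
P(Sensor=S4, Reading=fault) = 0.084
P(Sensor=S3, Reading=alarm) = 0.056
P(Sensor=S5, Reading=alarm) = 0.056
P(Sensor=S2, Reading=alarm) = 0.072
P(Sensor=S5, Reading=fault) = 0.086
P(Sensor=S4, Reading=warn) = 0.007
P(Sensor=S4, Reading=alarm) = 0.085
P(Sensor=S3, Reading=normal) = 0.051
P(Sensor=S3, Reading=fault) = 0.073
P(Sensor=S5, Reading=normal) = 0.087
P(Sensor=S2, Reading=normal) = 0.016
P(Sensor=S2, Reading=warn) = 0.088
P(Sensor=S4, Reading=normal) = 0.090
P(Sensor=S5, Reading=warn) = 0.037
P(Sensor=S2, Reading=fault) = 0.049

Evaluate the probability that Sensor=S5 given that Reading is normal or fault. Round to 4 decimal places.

0.3228

P(Reading=normal) = 0.016 + 0.051 + 0.090 + 0.087 = 0.244.
P(Reading=fault) = 0.049 + 0.073 + 0.084 + 0.086 = 0.292.
P(Reading ∈ {normal, fault}) = 0.244 + 0.292 = 0.536; P(Sensor=S5, Reading ∈ {normal, fault}) = 0.087 + 0.086 = 0.173.
P(Sensor=S5 | Reading ∈ {normal, fault}) = 0.173/0.536 = 0.3228.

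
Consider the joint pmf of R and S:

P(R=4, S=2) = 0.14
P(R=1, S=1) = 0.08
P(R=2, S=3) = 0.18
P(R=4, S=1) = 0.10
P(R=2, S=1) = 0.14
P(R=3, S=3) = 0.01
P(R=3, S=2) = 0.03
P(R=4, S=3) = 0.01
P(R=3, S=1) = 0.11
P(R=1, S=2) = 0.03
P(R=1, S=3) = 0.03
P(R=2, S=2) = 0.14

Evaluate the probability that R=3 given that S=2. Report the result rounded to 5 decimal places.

P(S=2) = 0.03 + 0.14 + 0.03 + 0.14 = 0.34.
P(R=3 | S=2) = 0.03/0.34 = 0.08824.

0.08824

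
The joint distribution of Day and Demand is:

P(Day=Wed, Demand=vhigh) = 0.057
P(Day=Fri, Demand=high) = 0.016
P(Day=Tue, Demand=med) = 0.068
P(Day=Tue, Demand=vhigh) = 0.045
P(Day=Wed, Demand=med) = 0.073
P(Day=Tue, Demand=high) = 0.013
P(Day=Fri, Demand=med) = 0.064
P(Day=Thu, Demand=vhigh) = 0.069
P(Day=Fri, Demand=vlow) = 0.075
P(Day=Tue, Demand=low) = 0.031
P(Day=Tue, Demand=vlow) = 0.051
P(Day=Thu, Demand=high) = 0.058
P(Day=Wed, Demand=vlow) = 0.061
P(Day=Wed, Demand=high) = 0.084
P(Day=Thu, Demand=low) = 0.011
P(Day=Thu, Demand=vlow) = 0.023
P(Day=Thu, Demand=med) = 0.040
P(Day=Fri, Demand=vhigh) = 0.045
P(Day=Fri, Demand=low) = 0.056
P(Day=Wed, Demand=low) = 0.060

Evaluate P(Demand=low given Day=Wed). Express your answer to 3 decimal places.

P(Day=Wed) = 0.061 + 0.060 + 0.073 + 0.084 + 0.057 = 0.335.
P(Demand=low | Day=Wed) = 0.060/0.335 = 0.179.

0.179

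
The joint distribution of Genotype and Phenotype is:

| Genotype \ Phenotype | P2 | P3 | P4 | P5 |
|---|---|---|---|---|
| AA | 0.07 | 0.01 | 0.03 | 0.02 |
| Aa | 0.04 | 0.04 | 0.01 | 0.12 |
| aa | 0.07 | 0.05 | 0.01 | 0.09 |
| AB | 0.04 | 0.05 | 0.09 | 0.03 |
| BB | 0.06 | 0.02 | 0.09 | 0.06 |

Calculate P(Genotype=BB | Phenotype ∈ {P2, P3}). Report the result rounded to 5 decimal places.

0.17778

P(Phenotype=P2) = 0.07 + 0.04 + 0.07 + 0.04 + 0.06 = 0.28.
P(Phenotype=P3) = 0.01 + 0.04 + 0.05 + 0.05 + 0.02 = 0.17.
P(Phenotype ∈ {P2, P3}) = 0.28 + 0.17 = 0.45; P(Genotype=BB, Phenotype ∈ {P2, P3}) = 0.06 + 0.02 = 0.08.
P(Genotype=BB | Phenotype ∈ {P2, P3}) = 0.08/0.45 = 0.17778.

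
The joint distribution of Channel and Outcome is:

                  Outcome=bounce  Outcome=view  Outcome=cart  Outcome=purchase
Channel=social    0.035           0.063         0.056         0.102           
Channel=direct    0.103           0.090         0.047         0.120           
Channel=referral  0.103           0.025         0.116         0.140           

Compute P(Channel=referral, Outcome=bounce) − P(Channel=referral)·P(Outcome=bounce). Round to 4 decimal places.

0.0105

P(Channel=referral) = 0.103 + 0.025 + 0.116 + 0.140 = 0.384.
P(Outcome=bounce) = 0.035 + 0.103 + 0.103 = 0.241.
P(Channel=referral, Outcome=bounce) − P(Channel=referral)P(Outcome=bounce) = 0.103 − 0.384×0.241 = 0.0105.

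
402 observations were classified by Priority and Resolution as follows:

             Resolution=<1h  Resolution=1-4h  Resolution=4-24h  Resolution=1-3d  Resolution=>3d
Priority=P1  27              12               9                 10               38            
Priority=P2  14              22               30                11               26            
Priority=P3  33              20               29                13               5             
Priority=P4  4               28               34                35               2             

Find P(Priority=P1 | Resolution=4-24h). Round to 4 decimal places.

0.0882

Total with Resolution=4-24h: 9 + 30 + 29 + 34 = 102.
P(Priority=P1 | Resolution=4-24h) = 9/102 = 0.0882.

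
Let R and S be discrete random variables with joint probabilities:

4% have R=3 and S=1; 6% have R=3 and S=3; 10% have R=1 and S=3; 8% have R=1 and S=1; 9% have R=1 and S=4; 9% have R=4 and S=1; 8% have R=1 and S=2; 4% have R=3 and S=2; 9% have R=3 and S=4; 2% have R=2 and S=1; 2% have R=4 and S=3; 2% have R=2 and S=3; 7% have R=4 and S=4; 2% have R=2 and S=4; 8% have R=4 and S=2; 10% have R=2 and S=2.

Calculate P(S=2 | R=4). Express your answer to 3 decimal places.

0.308

P(R=4) = 0.09 + 0.08 + 0.02 + 0.07 = 0.26.
P(S=2 | R=4) = 0.08/0.26 = 0.308.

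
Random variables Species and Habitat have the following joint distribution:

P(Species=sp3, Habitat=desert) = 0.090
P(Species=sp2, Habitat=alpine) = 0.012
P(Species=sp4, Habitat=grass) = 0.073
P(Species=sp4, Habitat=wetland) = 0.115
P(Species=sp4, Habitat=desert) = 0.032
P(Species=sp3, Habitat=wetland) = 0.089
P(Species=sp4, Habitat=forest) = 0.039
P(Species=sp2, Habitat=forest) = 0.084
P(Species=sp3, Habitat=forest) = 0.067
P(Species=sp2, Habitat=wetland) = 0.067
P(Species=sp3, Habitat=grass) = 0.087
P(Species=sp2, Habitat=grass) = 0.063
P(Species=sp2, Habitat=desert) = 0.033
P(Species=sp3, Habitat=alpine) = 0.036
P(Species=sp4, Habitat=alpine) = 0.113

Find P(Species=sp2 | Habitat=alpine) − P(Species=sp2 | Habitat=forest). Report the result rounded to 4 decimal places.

P(Habitat=alpine) = 0.012 + 0.036 + 0.113 = 0.161; P(Species=sp2 | Habitat=alpine) = 0.012/0.161 = 0.07453.
P(Habitat=forest) = 0.084 + 0.067 + 0.039 = 0.190; P(Species=sp2 | Habitat=forest) = 0.084/0.190 = 0.44211.
Difference = -0.3676.

-0.3676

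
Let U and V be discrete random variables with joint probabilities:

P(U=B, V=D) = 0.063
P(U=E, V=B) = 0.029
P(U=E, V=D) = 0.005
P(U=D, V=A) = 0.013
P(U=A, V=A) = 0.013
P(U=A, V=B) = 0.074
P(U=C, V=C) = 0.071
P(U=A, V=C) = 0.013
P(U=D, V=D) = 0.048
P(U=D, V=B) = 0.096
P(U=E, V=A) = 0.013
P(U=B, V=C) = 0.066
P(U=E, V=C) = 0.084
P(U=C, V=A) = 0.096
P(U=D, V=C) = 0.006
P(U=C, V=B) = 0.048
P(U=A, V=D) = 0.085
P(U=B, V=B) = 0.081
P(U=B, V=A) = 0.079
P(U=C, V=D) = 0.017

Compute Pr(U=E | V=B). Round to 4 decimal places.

P(V=B) = 0.074 + 0.081 + 0.048 + 0.096 + 0.029 = 0.328.
P(U=E | V=B) = 0.029/0.328 = 0.0884.

0.0884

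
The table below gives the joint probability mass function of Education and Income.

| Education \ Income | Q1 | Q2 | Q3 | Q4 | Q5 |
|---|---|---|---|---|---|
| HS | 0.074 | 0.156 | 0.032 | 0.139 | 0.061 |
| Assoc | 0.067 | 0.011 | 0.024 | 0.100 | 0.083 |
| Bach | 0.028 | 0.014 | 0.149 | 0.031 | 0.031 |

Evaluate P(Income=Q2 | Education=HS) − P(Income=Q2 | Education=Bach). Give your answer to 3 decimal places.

P(Education=HS) = 0.074 + 0.156 + 0.032 + 0.139 + 0.061 = 0.462; P(Income=Q2 | Education=HS) = 0.156/0.462 = 0.3377.
P(Education=Bach) = 0.028 + 0.014 + 0.149 + 0.031 + 0.031 = 0.253; P(Income=Q2 | Education=Bach) = 0.014/0.253 = 0.0553.
Difference = 0.282.

0.282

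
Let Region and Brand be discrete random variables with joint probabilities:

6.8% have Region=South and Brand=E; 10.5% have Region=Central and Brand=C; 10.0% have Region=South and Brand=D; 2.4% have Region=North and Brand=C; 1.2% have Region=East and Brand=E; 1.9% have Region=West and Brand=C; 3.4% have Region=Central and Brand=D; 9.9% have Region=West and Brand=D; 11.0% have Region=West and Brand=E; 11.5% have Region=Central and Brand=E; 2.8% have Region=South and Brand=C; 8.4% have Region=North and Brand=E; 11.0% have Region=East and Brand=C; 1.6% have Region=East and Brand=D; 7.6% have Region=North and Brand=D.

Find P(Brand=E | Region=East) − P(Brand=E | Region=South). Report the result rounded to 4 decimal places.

-0.2600

P(Region=East) = 0.110 + 0.016 + 0.012 = 0.138; P(Brand=E | Region=East) = 0.012/0.138 = 0.08696.
P(Region=South) = 0.028 + 0.100 + 0.068 = 0.196; P(Brand=E | Region=South) = 0.068/0.196 = 0.34694.
Difference = -0.2600.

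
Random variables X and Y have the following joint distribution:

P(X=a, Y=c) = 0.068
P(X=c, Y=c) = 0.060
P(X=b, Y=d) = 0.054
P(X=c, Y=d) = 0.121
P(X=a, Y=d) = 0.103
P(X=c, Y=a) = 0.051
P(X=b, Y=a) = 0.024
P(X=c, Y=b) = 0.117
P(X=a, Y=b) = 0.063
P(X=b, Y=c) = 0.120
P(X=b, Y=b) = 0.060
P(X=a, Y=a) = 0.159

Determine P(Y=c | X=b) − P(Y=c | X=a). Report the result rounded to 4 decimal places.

P(X=b) = 0.024 + 0.060 + 0.120 + 0.054 = 0.258; P(Y=c | X=b) = 0.120/0.258 = 0.46512.
P(X=a) = 0.159 + 0.063 + 0.068 + 0.103 = 0.393; P(Y=c | X=a) = 0.068/0.393 = 0.17303.
Difference = 0.2921.

0.2921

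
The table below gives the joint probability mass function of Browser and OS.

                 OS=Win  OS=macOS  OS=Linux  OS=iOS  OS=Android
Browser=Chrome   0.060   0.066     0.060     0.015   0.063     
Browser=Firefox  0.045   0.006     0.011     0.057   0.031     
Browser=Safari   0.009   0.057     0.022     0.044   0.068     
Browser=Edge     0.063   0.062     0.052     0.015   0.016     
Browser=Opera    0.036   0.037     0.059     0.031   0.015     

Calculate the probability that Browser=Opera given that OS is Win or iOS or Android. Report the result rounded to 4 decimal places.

0.1444

P(OS=Win) = 0.060 + 0.045 + 0.009 + 0.063 + 0.036 = 0.213.
P(OS=iOS) = 0.015 + 0.057 + 0.044 + 0.015 + 0.031 = 0.162.
P(OS=Android) = 0.063 + 0.031 + 0.068 + 0.016 + 0.015 = 0.193.
P(OS ∈ {Win, iOS, Android}) = 0.213 + 0.162 + 0.193 = 0.568; P(Browser=Opera, OS ∈ {Win, iOS, Android}) = 0.036 + 0.031 + 0.015 = 0.082.
P(Browser=Opera | OS ∈ {Win, iOS, Android}) = 0.082/0.568 = 0.1444.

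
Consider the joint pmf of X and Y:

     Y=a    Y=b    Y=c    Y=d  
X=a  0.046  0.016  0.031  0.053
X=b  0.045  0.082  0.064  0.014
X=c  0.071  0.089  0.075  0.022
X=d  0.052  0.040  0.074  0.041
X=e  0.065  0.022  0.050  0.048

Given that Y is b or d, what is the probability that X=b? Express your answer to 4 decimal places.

0.2248

P(Y=b) = 0.016 + 0.082 + 0.089 + 0.040 + 0.022 = 0.249.
P(Y=d) = 0.053 + 0.014 + 0.022 + 0.041 + 0.048 = 0.178.
P(Y ∈ {b, d}) = 0.249 + 0.178 = 0.427; P(X=b, Y ∈ {b, d}) = 0.082 + 0.014 = 0.096.
P(X=b | Y ∈ {b, d}) = 0.096/0.427 = 0.2248.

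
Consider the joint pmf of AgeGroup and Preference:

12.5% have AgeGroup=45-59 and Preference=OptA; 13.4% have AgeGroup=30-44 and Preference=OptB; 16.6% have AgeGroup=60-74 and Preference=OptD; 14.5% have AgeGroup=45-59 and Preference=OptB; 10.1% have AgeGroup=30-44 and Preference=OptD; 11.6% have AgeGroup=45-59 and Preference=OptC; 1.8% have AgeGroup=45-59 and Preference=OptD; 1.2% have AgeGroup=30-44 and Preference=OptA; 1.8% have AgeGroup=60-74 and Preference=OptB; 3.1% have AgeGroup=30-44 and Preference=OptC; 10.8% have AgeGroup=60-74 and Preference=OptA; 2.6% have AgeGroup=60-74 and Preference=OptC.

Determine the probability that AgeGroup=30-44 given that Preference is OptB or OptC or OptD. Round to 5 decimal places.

0.35232

P(Preference=OptB) = 0.134 + 0.145 + 0.018 = 0.297.
P(Preference=OptC) = 0.031 + 0.116 + 0.026 = 0.173.
P(Preference=OptD) = 0.101 + 0.018 + 0.166 = 0.285.
P(Preference ∈ {OptB, OptC, OptD}) = 0.297 + 0.173 + 0.285 = 0.755; P(AgeGroup=30-44, Preference ∈ {OptB, OptC, OptD}) = 0.134 + 0.031 + 0.101 = 0.266.
P(AgeGroup=30-44 | Preference ∈ {OptB, OptC, OptD}) = 0.266/0.755 = 0.35232.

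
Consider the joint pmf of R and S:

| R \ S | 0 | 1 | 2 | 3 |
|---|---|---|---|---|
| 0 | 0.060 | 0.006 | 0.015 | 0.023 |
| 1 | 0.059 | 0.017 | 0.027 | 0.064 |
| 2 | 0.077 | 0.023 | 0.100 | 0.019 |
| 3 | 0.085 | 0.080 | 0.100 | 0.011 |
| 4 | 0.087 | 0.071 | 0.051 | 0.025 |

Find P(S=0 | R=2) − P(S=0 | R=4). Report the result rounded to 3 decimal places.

P(R=2) = 0.077 + 0.023 + 0.100 + 0.019 = 0.219; P(S=0 | R=2) = 0.077/0.219 = 0.3516.
P(R=4) = 0.087 + 0.071 + 0.051 + 0.025 = 0.234; P(S=0 | R=4) = 0.087/0.234 = 0.3718.
Difference = -0.020.

-0.020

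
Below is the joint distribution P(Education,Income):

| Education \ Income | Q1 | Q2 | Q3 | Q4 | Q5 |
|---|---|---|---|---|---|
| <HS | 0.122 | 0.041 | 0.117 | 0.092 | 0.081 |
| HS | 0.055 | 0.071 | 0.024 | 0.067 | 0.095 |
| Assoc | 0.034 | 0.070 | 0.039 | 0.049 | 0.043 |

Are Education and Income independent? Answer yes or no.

no

P(Education=<HS) = 0.453 and P(Income=Q2) = 0.182, so their product is 0.08245, but P(Education=<HS, Income=Q2) = 0.041. Since these differ, Education and Income are not independent.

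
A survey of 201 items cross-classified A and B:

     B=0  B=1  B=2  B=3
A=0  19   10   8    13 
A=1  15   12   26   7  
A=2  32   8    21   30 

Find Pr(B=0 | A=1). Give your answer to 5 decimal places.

Total with A=1: 15 + 12 + 26 + 7 = 60.
P(B=0 | A=1) = 15/60 = 0.25000.

0.25000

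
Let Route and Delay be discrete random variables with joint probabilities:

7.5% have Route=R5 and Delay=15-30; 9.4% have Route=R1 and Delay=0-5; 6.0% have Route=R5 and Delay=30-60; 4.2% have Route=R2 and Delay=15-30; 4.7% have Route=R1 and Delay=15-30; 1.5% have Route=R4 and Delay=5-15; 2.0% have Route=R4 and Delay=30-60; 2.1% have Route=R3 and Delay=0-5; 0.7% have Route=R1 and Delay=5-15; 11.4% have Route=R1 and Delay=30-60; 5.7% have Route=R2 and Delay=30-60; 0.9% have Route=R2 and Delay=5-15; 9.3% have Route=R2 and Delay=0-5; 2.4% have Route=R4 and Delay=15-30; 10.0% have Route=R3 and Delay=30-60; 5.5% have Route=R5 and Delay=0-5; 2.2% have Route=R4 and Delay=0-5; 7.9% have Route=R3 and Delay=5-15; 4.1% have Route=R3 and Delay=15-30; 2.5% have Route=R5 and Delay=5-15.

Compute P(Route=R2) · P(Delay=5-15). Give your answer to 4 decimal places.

0.0271

P(Route=R2) = 0.093 + 0.009 + 0.042 + 0.057 = 0.201.
P(Delay=5-15) = 0.007 + 0.009 + 0.079 + 0.015 + 0.025 = 0.135.
Product: 0.201 × 0.135 = 0.0271.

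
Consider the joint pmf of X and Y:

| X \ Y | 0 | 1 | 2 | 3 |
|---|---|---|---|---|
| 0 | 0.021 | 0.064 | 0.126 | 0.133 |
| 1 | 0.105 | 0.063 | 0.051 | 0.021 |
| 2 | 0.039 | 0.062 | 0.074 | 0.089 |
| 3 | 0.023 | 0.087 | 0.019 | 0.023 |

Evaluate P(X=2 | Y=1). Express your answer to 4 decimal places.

0.2246

P(Y=1) = 0.064 + 0.063 + 0.062 + 0.087 = 0.276.
P(X=2 | Y=1) = 0.062/0.276 = 0.2246.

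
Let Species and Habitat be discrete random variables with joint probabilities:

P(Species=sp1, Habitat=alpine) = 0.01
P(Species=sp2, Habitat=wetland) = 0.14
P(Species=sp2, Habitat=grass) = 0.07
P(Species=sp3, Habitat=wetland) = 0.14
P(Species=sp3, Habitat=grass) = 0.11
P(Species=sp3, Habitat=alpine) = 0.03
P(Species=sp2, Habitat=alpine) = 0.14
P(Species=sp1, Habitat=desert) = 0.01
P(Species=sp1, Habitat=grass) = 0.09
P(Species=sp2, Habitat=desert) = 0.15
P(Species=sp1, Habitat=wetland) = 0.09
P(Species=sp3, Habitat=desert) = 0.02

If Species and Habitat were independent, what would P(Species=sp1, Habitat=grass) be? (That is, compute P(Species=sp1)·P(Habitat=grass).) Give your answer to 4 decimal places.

0.0540

P(Species=sp1) = 0.09 + 0.09 + 0.01 + 0.01 = 0.20.
P(Habitat=grass) = 0.09 + 0.07 + 0.11 = 0.27.
Product: 0.20 × 0.27 = 0.0540.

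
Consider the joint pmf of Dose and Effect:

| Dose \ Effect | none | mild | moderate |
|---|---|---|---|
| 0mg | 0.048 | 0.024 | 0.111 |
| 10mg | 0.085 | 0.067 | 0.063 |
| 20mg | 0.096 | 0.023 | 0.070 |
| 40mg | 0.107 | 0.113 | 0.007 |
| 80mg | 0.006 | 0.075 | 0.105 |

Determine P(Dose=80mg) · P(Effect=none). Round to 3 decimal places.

0.064

P(Dose=80mg) = 0.006 + 0.075 + 0.105 = 0.186.
P(Effect=none) = 0.048 + 0.085 + 0.096 + 0.107 + 0.006 = 0.342.
Product: 0.186 × 0.342 = 0.064.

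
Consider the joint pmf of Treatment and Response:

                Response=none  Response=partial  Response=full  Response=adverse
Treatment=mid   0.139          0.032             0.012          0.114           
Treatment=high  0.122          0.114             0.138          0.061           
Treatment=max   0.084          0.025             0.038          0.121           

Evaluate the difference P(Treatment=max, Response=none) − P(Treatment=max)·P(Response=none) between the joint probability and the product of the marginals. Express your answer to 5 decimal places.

-0.00846

P(Treatment=max) = 0.084 + 0.025 + 0.038 + 0.121 = 0.268.
P(Response=none) = 0.139 + 0.122 + 0.084 = 0.345.
P(Treatment=max, Response=none) − P(Treatment=max)P(Response=none) = 0.084 − 0.268×0.345 = -0.00846.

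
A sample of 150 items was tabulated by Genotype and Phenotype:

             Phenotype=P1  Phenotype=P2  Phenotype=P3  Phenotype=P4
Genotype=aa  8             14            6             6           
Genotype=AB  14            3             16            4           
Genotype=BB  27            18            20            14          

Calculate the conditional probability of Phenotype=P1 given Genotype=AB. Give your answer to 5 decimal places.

0.37838

Total with Genotype=AB: 14 + 3 + 16 + 4 = 37.
P(Phenotype=P1 | Genotype=AB) = 14/37 = 0.37838.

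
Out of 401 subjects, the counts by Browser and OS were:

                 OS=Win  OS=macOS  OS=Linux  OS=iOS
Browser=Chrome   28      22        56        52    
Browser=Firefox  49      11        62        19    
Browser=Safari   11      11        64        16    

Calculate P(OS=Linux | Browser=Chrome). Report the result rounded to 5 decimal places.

0.35443

Total with Browser=Chrome: 28 + 22 + 56 + 52 = 158.
P(OS=Linux | Browser=Chrome) = 56/158 = 0.35443.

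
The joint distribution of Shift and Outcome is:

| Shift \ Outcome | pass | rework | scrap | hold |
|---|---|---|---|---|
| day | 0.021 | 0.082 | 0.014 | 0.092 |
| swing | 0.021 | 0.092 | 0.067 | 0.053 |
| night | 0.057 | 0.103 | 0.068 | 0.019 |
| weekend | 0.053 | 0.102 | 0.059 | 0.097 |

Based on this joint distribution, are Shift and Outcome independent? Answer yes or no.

P(Shift=night) = 0.247 and P(Outcome=hold) = 0.261, so their product is 0.06447, but P(Shift=night, Outcome=hold) = 0.019. Since these differ, Shift and Outcome are not independent.

no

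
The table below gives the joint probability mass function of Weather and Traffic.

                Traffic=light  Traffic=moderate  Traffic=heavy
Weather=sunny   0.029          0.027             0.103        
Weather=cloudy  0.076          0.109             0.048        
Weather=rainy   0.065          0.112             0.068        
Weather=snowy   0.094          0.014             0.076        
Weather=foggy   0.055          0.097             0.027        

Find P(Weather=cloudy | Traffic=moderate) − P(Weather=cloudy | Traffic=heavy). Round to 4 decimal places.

P(Traffic=moderate) = 0.027 + 0.109 + 0.112 + 0.014 + 0.097 = 0.359; P(Weather=cloudy | Traffic=moderate) = 0.109/0.359 = 0.30362.
P(Traffic=heavy) = 0.103 + 0.048 + 0.068 + 0.076 + 0.027 = 0.322; P(Weather=cloudy | Traffic=heavy) = 0.048/0.322 = 0.14907.
Difference = 0.1546.

0.1546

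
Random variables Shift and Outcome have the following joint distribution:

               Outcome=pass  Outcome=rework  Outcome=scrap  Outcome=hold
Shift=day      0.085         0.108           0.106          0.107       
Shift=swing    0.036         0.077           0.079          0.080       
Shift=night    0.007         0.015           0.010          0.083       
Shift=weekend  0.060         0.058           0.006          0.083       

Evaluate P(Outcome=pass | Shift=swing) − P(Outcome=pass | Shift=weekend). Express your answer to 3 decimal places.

-0.158

P(Shift=swing) = 0.036 + 0.077 + 0.079 + 0.080 = 0.272; P(Outcome=pass | Shift=swing) = 0.036/0.272 = 0.1324.
P(Shift=weekend) = 0.060 + 0.058 + 0.006 + 0.083 = 0.207; P(Outcome=pass | Shift=weekend) = 0.060/0.207 = 0.2899.
Difference = -0.158.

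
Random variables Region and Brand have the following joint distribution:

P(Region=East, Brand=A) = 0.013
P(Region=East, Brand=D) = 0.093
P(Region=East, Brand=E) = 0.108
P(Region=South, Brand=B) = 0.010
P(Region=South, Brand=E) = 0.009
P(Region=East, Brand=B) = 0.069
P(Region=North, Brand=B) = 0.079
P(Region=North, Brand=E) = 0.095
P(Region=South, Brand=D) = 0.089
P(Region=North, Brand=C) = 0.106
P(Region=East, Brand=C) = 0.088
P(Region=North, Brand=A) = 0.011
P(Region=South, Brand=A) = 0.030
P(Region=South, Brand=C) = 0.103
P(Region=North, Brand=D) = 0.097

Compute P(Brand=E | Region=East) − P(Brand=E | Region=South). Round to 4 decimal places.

0.2538

P(Region=East) = 0.013 + 0.069 + 0.088 + 0.093 + 0.108 = 0.371; P(Brand=E | Region=East) = 0.108/0.371 = 0.29111.
P(Region=South) = 0.030 + 0.010 + 0.103 + 0.089 + 0.009 = 0.241; P(Brand=E | Region=South) = 0.009/0.241 = 0.03734.
Difference = 0.2538.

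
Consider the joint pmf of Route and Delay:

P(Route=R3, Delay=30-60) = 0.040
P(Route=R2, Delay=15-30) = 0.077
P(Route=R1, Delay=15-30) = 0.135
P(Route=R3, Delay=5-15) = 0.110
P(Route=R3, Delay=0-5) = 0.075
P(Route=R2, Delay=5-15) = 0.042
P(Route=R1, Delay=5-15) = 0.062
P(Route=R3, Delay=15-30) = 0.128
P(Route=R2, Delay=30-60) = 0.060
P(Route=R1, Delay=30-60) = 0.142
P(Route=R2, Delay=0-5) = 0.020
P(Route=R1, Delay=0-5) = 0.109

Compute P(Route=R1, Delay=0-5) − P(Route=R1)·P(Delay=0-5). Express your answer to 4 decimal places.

P(Route=R1) = 0.109 + 0.062 + 0.135 + 0.142 = 0.448.
P(Delay=0-5) = 0.109 + 0.020 + 0.075 = 0.204.
P(Route=R1, Delay=0-5) − P(Route=R1)P(Delay=0-5) = 0.109 − 0.448×0.204 = 0.0176.

0.0176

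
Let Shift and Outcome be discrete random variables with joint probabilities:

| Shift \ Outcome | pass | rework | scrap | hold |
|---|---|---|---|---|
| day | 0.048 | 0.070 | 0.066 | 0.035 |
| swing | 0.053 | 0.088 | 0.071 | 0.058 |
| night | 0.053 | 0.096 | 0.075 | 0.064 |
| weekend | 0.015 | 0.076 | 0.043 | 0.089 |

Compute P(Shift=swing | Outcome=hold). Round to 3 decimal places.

0.236

P(Outcome=hold) = 0.035 + 0.058 + 0.064 + 0.089 = 0.246.
P(Shift=swing | Outcome=hold) = 0.058/0.246 = 0.236.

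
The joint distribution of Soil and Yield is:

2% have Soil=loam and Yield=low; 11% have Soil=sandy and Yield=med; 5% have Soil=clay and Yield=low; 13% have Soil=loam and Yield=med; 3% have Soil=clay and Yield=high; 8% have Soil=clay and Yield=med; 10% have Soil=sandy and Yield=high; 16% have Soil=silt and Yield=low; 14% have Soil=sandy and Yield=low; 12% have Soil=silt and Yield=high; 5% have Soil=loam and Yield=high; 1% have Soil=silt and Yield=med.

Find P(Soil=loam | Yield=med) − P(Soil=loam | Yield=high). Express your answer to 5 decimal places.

P(Yield=med) = 0.11 + 0.13 + 0.08 + 0.01 = 0.33; P(Soil=loam | Yield=med) = 0.13/0.33 = 0.393939.
P(Yield=high) = 0.10 + 0.05 + 0.03 + 0.12 = 0.30; P(Soil=loam | Yield=high) = 0.05/0.30 = 0.166667.
Difference = 0.22727.

0.22727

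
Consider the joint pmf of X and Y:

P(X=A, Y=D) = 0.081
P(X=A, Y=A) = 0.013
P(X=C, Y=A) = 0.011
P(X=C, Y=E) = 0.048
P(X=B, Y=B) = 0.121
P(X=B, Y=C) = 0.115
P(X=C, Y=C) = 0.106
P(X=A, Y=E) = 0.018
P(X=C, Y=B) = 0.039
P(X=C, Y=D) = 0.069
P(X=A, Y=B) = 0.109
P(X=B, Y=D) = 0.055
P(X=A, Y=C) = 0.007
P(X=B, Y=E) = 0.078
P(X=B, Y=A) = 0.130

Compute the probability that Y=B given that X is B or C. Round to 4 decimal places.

0.2073

P(X=B) = 0.130 + 0.121 + 0.115 + 0.055 + 0.078 = 0.499.
P(X=C) = 0.011 + 0.039 + 0.106 + 0.069 + 0.048 = 0.273.
P(X ∈ {B, C}) = 0.499 + 0.273 = 0.772; P(Y=B, X ∈ {B, C}) = 0.121 + 0.039 = 0.160.
P(Y=B | X ∈ {B, C}) = 0.160/0.772 = 0.2073.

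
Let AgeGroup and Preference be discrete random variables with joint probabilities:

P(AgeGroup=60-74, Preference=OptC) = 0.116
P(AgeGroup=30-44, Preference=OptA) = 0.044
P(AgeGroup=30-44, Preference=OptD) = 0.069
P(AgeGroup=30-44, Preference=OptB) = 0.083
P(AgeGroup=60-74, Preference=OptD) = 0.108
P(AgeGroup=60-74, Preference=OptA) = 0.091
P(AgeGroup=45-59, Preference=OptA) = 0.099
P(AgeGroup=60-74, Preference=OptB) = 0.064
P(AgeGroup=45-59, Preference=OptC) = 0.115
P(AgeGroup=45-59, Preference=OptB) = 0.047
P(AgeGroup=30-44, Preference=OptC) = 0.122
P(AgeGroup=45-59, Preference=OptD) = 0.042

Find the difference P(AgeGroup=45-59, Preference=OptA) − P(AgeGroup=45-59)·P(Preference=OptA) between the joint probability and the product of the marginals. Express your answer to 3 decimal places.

P(AgeGroup=45-59) = 0.099 + 0.047 + 0.115 + 0.042 = 0.303.
P(Preference=OptA) = 0.044 + 0.099 + 0.091 = 0.234.
P(AgeGroup=45-59, Preference=OptA) − P(AgeGroup=45-59)P(Preference=OptA) = 0.099 − 0.303×0.234 = 0.028.

0.028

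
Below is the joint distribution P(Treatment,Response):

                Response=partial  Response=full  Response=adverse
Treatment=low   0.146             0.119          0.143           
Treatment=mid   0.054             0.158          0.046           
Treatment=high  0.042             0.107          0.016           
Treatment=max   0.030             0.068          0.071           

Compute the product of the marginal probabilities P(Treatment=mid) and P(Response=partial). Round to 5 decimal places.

P(Treatment=mid) = 0.054 + 0.158 + 0.046 = 0.258.
P(Response=partial) = 0.146 + 0.054 + 0.042 + 0.030 = 0.272.
Product: 0.258 × 0.272 = 0.07018.

0.07018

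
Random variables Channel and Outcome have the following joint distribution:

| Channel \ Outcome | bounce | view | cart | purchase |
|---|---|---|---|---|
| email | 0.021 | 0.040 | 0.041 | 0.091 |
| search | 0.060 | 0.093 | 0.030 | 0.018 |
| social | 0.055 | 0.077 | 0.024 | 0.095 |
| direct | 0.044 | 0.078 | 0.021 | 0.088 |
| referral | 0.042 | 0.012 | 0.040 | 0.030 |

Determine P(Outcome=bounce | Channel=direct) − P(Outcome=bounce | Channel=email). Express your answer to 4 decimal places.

0.0817

P(Channel=direct) = 0.044 + 0.078 + 0.021 + 0.088 = 0.231; P(Outcome=bounce | Channel=direct) = 0.044/0.231 = 0.19048.
P(Channel=email) = 0.021 + 0.040 + 0.041 + 0.091 = 0.193; P(Outcome=bounce | Channel=email) = 0.021/0.193 = 0.10881.
Difference = 0.0817.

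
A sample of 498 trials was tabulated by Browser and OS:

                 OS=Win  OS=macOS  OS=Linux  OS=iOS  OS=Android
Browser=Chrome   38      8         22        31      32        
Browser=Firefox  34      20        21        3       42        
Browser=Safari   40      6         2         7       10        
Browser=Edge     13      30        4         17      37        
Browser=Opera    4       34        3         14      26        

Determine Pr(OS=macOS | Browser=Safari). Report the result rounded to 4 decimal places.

Total with Browser=Safari: 40 + 6 + 2 + 7 + 10 = 65.
P(OS=macOS | Browser=Safari) = 6/65 = 0.0923.

0.0923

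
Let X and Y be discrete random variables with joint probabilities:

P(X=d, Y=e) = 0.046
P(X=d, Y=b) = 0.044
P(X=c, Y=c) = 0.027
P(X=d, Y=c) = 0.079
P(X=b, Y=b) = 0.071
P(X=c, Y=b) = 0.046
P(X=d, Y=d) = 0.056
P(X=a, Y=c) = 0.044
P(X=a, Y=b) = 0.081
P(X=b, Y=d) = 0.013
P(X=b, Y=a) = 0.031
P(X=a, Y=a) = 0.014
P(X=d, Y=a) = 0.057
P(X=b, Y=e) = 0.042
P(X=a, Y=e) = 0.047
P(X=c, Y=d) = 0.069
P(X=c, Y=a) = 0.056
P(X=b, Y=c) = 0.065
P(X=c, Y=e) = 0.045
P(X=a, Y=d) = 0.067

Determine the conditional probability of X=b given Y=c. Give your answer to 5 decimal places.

P(Y=c) = 0.044 + 0.065 + 0.027 + 0.079 = 0.215.
P(X=b | Y=c) = 0.065/0.215 = 0.30233.

0.30233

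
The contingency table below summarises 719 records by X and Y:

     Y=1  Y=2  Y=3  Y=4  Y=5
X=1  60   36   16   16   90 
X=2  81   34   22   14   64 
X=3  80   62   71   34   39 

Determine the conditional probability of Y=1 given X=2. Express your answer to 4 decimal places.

Total with X=2: 81 + 34 + 22 + 14 + 64 = 215.
P(Y=1 | X=2) = 81/215 = 0.3767.

0.3767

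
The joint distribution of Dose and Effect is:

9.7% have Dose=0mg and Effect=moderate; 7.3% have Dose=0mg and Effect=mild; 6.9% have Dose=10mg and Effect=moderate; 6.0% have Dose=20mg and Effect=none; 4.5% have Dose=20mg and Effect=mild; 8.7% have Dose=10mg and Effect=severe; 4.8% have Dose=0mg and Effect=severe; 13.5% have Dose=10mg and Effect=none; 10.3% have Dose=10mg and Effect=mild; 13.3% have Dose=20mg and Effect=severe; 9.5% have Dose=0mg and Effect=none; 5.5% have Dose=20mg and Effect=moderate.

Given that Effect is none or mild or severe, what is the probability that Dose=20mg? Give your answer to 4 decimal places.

P(Effect=none) = 0.095 + 0.135 + 0.060 = 0.290.
P(Effect=mild) = 0.073 + 0.103 + 0.045 = 0.221.
P(Effect=severe) = 0.048 + 0.087 + 0.133 = 0.268.
P(Effect ∈ {none, mild, severe}) = 0.290 + 0.221 + 0.268 = 0.779; P(Dose=20mg, Effect ∈ {none, mild, severe}) = 0.060 + 0.045 + 0.133 = 0.238.
P(Dose=20mg | Effect ∈ {none, mild, severe}) = 0.238/0.779 = 0.3055.

0.3055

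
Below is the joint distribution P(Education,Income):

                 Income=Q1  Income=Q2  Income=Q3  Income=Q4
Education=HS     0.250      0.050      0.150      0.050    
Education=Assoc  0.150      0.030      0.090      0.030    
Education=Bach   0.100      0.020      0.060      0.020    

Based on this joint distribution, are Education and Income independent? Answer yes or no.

yes

Every cell satisfies P(Education,Income) = P(Education)·P(Income). For instance P(Education=Assoc) = 0.300, P(Income=Q4) = 0.100, and 0.300×0.100 = 0.030 matches the joint entry. So Education and Income are independent.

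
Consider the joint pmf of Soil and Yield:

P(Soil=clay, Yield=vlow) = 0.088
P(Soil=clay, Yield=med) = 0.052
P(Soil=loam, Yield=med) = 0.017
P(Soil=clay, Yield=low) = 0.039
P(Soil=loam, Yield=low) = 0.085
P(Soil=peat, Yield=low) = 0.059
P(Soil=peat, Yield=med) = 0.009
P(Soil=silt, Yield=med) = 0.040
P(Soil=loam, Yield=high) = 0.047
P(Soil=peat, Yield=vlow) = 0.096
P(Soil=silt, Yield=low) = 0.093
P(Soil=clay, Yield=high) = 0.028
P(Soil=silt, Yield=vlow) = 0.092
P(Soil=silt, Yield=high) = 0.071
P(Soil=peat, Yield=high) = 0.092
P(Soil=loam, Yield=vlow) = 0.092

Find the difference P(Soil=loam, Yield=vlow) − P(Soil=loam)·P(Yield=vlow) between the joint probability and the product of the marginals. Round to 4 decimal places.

0.0033

P(Soil=loam) = 0.092 + 0.085 + 0.017 + 0.047 = 0.241.
P(Yield=vlow) = 0.092 + 0.088 + 0.092 + 0.096 = 0.368.
P(Soil=loam, Yield=vlow) − P(Soil=loam)P(Yield=vlow) = 0.092 − 0.241×0.368 = 0.0033.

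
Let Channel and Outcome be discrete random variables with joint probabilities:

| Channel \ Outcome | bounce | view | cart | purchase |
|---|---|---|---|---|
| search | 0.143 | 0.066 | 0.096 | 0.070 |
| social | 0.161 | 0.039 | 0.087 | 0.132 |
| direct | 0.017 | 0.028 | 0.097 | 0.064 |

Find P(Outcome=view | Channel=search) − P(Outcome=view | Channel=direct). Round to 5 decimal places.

P(Channel=search) = 0.143 + 0.066 + 0.096 + 0.070 = 0.375; P(Outcome=view | Channel=search) = 0.066/0.375 = 0.176000.
P(Channel=direct) = 0.017 + 0.028 + 0.097 + 0.064 = 0.206; P(Outcome=view | Channel=direct) = 0.028/0.206 = 0.135922.
Difference = 0.04008.

0.04008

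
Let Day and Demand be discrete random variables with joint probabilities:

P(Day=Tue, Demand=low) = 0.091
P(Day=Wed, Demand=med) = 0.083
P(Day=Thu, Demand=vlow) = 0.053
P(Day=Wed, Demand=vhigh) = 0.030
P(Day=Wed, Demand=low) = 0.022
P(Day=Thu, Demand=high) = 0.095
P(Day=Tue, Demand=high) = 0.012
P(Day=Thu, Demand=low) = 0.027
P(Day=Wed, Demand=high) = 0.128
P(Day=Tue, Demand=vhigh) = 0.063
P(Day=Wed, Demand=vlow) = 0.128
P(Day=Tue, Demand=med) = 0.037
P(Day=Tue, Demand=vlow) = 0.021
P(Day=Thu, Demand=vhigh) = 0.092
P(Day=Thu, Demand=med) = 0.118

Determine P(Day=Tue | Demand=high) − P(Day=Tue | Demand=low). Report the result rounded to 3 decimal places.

P(Demand=high) = 0.012 + 0.128 + 0.095 = 0.235; P(Day=Tue | Demand=high) = 0.012/0.235 = 0.0511.
P(Demand=low) = 0.091 + 0.022 + 0.027 = 0.140; P(Day=Tue | Demand=low) = 0.091/0.140 = 0.6500.
Difference = -0.599.

-0.599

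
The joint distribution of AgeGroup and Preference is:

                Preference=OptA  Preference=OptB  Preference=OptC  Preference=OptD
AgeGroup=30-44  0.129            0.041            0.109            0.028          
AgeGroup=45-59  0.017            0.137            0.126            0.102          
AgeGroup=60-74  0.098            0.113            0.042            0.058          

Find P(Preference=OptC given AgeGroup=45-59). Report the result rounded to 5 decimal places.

P(AgeGroup=45-59) = 0.017 + 0.137 + 0.126 + 0.102 = 0.382.
P(Preference=OptC | AgeGroup=45-59) = 0.126/0.382 = 0.32984.

0.32984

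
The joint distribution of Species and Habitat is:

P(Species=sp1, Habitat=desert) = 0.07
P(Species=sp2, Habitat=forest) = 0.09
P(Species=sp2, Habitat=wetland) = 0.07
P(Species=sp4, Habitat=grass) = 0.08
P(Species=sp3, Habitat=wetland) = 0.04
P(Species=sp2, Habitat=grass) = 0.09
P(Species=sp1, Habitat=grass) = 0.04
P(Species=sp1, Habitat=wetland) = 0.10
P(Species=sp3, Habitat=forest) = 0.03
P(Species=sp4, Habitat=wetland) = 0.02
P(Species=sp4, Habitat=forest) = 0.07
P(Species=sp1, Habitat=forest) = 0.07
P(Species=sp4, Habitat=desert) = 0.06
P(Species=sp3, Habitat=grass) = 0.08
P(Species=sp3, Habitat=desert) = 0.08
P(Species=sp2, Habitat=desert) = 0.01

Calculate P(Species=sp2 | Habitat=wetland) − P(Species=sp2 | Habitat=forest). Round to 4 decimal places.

P(Habitat=wetland) = 0.10 + 0.07 + 0.04 + 0.02 = 0.23; P(Species=sp2 | Habitat=wetland) = 0.07/0.23 = 0.30435.
P(Habitat=forest) = 0.07 + 0.09 + 0.03 + 0.07 = 0.26; P(Species=sp2 | Habitat=forest) = 0.09/0.26 = 0.34615.
Difference = -0.0418.

-0.0418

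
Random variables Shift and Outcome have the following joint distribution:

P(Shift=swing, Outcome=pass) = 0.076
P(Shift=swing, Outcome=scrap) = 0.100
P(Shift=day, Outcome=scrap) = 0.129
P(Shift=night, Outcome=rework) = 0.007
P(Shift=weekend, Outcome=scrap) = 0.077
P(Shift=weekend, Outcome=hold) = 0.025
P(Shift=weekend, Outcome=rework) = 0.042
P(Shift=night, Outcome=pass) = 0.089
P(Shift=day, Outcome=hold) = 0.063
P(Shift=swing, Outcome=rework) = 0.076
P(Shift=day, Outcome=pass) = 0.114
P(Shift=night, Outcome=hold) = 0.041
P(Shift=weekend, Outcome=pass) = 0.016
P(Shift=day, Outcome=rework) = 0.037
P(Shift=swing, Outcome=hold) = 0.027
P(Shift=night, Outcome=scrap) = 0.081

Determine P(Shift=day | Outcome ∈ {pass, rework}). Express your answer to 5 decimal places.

0.33042

P(Outcome=pass) = 0.114 + 0.076 + 0.089 + 0.016 = 0.295.
P(Outcome=rework) = 0.037 + 0.076 + 0.007 + 0.042 = 0.162.
P(Outcome ∈ {pass, rework}) = 0.295 + 0.162 = 0.457; P(Shift=day, Outcome ∈ {pass, rework}) = 0.114 + 0.037 = 0.151.
P(Shift=day | Outcome ∈ {pass, rework}) = 0.151/0.457 = 0.33042.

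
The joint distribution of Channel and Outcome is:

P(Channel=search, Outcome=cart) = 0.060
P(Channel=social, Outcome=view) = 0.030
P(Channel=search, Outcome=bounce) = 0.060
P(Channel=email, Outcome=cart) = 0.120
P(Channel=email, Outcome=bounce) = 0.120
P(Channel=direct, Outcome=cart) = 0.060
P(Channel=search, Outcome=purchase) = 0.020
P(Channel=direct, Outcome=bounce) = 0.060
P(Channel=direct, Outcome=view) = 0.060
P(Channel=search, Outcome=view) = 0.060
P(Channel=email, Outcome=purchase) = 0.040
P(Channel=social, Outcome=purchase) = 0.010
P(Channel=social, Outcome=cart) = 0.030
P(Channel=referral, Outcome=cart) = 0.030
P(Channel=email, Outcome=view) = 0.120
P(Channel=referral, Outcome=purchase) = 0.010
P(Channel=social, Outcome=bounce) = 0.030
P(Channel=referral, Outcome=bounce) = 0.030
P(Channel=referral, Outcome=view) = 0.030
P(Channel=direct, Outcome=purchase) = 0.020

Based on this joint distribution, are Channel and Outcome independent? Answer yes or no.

yes

Every cell satisfies P(Channel,Outcome) = P(Channel)·P(Outcome). For instance P(Channel=search) = 0.200, P(Outcome=bounce) = 0.300, and 0.200×0.300 = 0.060 matches the joint entry. So Channel and Outcome are independent.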